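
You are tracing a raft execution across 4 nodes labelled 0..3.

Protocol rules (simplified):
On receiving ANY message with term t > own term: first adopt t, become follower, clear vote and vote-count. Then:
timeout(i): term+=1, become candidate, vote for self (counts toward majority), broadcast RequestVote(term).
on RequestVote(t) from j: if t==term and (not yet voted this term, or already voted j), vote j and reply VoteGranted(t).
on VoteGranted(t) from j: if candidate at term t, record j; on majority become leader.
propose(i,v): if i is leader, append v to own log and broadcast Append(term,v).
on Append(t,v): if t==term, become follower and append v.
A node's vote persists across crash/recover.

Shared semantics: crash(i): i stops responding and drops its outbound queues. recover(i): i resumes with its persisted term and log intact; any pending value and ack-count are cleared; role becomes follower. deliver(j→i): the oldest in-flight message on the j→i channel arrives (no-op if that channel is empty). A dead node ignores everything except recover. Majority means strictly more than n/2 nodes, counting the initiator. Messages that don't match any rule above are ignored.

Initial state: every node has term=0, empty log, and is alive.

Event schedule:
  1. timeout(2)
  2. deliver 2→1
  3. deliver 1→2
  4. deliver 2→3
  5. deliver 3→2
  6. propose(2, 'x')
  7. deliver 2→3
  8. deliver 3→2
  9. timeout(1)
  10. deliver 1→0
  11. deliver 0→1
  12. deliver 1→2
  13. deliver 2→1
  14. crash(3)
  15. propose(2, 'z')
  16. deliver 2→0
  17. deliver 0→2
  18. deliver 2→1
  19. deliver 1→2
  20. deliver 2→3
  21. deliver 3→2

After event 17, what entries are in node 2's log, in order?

x

after 1 — timeout(2): n2:cand/t1/[-]
after 2 — deliver 2→1: n1:foll/t1/[-]
after 3 — deliver 1→2: ·
after 4 — deliver 2→3: n3:foll/t1/[-]
after 5 — deliver 3→2: n2:lead/t1/[-]
after 6 — propose(2,'x'): n2:lead/t1/[x]
after 7 — deliver 2→3: n3:foll/t1/[x]
after 8 — deliver 3→2: ·
after 9 — timeout(1): n1:cand/t2/[-]
after 10 — deliver 1→0: n0:foll/t2/[-]
after 11 — deliver 0→1: ·
after 12 — deliver 1→2: n2:foll/t2/[x]
after 13 — deliver 2→1: ·
after 14 — crash(3): n3:✗foll/t1/[x]
after 15 — propose(2,'z'): ·
after 16 — deliver 2→0: ·
after 17 — deliver 0→2: ·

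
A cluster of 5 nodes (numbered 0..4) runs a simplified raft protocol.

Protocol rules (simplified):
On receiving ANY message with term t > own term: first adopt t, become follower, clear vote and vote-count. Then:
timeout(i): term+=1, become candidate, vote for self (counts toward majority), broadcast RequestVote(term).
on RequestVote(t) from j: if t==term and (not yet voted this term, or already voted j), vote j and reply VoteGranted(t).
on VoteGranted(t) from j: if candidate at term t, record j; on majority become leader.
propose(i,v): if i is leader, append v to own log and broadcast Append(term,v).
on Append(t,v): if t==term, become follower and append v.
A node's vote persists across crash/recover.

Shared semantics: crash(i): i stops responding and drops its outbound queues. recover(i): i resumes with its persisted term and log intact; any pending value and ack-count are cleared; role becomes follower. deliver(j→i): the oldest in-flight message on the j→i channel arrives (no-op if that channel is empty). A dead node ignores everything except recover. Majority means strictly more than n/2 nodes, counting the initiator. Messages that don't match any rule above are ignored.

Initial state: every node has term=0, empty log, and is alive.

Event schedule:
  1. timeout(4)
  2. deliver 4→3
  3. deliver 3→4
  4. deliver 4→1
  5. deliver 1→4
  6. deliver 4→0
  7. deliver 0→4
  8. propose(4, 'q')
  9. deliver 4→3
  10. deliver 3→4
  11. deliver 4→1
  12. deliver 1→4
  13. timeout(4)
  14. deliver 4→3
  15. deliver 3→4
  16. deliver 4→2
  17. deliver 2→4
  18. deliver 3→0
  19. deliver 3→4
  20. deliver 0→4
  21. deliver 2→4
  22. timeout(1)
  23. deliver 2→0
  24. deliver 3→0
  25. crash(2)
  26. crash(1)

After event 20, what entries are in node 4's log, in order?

q

step 1 timeout(4): 4={cand,t=1,log=-}
step 2 deliver 4→3: 3={foll,t=1,log=-}
step 3 deliver 3→4: —
step 4 deliver 4→1: 1={foll,t=1,log=-}
step 5 deliver 1→4: 4={lead,t=1,log=-}
step 6 deliver 4→0: 0={foll,t=1,log=-}
step 7 deliver 0→4: —
step 8 propose(4,'q'): 4={lead,t=1,log=q}
step 9 deliver 4→3: 3={foll,t=1,log=q}
step 10 deliver 3→4: —
step 11 deliver 4→1: 1={foll,t=1,log=q}
step 12 deliver 1→4: —
step 13 timeout(4): 4={cand,t=2,log=q}
step 14 deliver 4→3: 3={foll,t=2,log=q}
step 15 deliver 3→4: —
step 16 deliver 4→2: 2={foll,t=1,log=-}
step 17 deliver 2→4: —
step 18 deliver 3→0: —
step 19 deliver 3→4: —
step 20 deliver 0→4: —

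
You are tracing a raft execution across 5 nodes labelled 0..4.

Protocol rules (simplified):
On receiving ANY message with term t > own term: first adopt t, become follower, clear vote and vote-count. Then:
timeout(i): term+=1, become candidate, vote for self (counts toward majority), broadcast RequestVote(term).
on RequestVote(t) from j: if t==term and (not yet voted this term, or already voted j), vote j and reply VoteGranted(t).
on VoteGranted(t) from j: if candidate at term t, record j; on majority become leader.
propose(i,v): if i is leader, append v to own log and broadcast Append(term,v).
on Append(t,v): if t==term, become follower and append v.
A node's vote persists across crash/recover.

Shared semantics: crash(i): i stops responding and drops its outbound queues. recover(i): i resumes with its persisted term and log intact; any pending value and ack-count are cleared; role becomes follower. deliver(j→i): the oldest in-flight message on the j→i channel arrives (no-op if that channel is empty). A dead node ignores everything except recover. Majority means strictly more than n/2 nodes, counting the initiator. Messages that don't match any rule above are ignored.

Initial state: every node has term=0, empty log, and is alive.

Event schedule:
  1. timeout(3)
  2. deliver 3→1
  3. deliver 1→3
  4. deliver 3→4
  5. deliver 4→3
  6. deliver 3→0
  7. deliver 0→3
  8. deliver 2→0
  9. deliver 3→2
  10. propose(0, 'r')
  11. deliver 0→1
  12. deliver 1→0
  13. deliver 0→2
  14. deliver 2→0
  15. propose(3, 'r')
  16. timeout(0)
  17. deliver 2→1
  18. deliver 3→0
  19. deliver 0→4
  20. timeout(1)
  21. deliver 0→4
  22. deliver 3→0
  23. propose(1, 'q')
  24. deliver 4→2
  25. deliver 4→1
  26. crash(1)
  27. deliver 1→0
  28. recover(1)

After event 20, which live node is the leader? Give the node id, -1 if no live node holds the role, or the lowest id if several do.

after 1 — timeout(3): n3:cand/t1/[-]
after 2 — deliver 3→1: n1:foll/t1/[-]
after 3 — deliver 1→3: ·
after 4 — deliver 3→4: n4:foll/t1/[-]
after 5 — deliver 4→3: n3:lead/t1/[-]
after 6 — deliver 3→0: n0:foll/t1/[-]
after 7 — deliver 0→3: ·
after 8 — deliver 2→0: ·
after 9 — deliver 3→2: n2:foll/t1/[-]
after 10 — propose(0,'r'): ·
after 11 — deliver 0→1: ·
after 12 — deliver 1→0: ·
after 13 — deliver 0→2: ·
after 14 — deliver 2→0: ·
after 15 — propose(3,'r'): n3:lead/t1/[r]
after 16 — timeout(0): n0:cand/t2/[-]
after 17 — deliver 2→1: ·
after 18 — deliver 3→0: ·
after 19 — deliver 0→4: n4:foll/t2/[-]
after 20 — timeout(1): n1:cand/t2/[-]

3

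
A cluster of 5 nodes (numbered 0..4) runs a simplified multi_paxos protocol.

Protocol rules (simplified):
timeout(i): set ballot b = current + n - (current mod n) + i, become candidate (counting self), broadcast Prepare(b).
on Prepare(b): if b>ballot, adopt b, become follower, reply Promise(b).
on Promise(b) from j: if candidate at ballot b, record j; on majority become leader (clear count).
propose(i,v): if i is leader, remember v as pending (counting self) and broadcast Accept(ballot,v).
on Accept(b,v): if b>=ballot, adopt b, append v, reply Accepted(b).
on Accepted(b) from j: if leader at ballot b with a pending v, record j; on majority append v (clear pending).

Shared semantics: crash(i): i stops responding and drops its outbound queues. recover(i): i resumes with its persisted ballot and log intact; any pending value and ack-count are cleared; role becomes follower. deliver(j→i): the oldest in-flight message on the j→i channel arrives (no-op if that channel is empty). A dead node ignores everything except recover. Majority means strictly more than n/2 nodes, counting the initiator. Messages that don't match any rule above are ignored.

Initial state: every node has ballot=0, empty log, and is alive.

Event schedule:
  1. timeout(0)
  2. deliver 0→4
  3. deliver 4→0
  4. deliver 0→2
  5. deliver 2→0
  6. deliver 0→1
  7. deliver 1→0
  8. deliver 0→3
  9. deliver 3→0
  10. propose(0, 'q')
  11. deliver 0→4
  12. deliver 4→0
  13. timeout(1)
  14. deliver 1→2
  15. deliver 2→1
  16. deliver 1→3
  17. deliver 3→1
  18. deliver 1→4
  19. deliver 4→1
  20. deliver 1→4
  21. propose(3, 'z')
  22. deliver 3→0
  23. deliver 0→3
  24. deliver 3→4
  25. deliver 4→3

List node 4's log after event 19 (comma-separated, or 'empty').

after 1 — timeout(0): n0:cand/b5/[-]
after 2 — deliver 0→4: n4:foll/b5/[-]
after 3 — deliver 4→0: ·
after 4 — deliver 0→2: n2:foll/b5/[-]
after 5 — deliver 2→0: n0:lead/b5/[-]
after 6 — deliver 0→1: n1:foll/b5/[-]
after 7 — deliver 1→0: ·
after 8 — deliver 0→3: n3:foll/b5/[-]
after 9 — deliver 3→0: ·
after 10 — propose(0,'q'): ·
after 11 — deliver 0→4: n4:foll/b5/[q]
after 12 — deliver 4→0: ·
after 13 — timeout(1): n1:cand/b11/[-]
after 14 — deliver 1→2: n2:foll/b11/[-]
after 15 — deliver 2→1: ·
after 16 — deliver 1→3: n3:foll/b11/[-]
after 17 — deliver 3→1: n1:lead/b11/[-]
after 18 — deliver 1→4: n4:foll/b11/[q]
after 19 — deliver 4→1: ·

q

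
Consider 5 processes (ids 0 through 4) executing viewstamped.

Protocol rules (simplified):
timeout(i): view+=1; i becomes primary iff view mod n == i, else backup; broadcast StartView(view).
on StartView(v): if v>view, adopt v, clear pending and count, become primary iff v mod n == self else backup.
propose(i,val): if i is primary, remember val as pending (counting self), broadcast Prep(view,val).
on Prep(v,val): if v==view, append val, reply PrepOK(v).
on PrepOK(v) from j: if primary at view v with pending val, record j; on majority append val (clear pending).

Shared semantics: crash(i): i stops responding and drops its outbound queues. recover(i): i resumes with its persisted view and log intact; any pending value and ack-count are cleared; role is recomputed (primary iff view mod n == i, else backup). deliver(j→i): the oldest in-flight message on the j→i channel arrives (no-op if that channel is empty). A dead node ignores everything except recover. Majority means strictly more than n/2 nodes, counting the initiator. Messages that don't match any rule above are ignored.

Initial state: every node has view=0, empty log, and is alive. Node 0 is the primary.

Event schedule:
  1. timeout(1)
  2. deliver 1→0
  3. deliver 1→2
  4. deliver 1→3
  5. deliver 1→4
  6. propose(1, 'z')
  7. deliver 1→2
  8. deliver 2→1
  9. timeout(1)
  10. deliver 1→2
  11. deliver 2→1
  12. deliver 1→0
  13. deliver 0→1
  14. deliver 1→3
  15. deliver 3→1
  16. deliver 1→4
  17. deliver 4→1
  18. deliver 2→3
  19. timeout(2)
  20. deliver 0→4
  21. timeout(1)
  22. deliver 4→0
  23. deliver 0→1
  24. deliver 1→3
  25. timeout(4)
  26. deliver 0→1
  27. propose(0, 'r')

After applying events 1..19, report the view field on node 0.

1

[1] timeout(1) → N1(prim v1 [-])
[2] deliver 1→0 → N0(back v1 [-])
[3] deliver 1→2 → N2(back v1 [-])
[4] deliver 1→3 → N3(back v1 [-])
[5] deliver 1→4 → N4(back v1 [-])
[6] propose(1,'z') → ∅
[7] deliver 1→2 → N2(back v1 [z])
[8] deliver 2→1 → ∅
[9] timeout(1) → N1(back v2 [-])
[10] deliver 1→2 → N2(prim v2 [z])
[11] deliver 2→1 → ∅
[12] deliver 1→0 → N0(back v1 [z])
[13] deliver 0→1 → ∅
[14] deliver 1→3 → N3(back v1 [z])
[15] deliver 3→1 → ∅
[16] deliver 1→4 → N4(back v1 [z])
[17] deliver 4→1 → ∅
[18] deliver 2→3 → ∅
[19] timeout(2) → N2(back v3 [z])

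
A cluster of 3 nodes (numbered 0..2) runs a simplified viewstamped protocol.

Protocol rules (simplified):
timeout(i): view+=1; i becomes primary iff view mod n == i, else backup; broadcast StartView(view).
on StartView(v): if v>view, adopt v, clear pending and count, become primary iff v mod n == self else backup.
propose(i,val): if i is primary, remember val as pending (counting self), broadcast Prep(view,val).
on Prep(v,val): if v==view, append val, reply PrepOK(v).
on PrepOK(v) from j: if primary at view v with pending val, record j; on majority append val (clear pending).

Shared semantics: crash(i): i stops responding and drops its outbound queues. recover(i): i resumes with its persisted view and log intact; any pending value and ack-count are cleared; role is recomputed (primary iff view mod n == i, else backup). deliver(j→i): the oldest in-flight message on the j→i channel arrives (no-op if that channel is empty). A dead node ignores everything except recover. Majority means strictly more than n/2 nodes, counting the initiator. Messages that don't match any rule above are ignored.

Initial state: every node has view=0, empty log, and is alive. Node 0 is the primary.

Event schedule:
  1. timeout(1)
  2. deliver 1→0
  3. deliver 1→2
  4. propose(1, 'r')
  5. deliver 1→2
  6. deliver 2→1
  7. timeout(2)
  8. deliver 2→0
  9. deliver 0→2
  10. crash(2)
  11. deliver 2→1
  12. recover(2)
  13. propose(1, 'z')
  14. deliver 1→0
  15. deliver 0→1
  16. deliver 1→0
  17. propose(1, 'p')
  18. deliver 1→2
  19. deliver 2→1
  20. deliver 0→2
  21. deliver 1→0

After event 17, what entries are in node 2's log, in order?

r

[1] timeout(1) → N1(prim v1 [-])
[2] deliver 1→0 → N0(back v1 [-])
[3] deliver 1→2 → N2(back v1 [-])
[4] propose(1,'r') → ∅
[5] deliver 1→2 → N2(back v1 [r])
[6] deliver 2→1 → N1(prim v1 [r])
[7] timeout(2) → N2(prim v2 [r])
[8] deliver 2→0 → N0(back v2 [-])
[9] deliver 0→2 → ∅
[10] crash(2) → N2(✗prim v2 [r])
[11] deliver 2→1 → ∅
[12] recover(2) → N2(prim v2 [r])
[13] propose(1,'z') → ∅
[14] deliver 1→0 → ∅
[15] deliver 0→1 → ∅
[16] deliver 1→0 → ∅
[17] propose(1,'p') → ∅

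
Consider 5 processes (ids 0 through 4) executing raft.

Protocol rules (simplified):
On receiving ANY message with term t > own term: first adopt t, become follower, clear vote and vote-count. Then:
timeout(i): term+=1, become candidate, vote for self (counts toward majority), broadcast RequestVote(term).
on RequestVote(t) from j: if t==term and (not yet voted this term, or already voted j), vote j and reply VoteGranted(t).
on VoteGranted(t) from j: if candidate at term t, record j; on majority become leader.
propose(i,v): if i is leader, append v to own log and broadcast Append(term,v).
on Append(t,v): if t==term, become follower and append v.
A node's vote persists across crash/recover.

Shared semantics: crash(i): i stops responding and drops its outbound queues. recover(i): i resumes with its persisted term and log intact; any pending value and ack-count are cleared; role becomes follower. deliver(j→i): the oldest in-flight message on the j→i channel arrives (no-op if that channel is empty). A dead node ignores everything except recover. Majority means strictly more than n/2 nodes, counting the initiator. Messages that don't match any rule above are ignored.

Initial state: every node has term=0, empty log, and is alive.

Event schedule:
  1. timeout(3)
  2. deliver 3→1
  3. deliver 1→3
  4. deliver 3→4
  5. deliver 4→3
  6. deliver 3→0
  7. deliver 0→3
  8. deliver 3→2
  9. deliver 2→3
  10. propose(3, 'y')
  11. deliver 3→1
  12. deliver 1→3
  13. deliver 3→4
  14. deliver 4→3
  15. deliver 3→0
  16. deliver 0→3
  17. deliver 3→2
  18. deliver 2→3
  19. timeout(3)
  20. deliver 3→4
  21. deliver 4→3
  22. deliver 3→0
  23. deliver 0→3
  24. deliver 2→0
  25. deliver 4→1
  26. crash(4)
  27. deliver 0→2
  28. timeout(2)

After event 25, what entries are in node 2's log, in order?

1. timeout(3):  <3:cand t1 ->
2. deliver 3→1:  <1:foll t1 ->
3. deliver 1→3:  nop
4. deliver 3→4:  <4:foll t1 ->
5. deliver 4→3:  <3:lead t1 ->
6. deliver 3→0:  <0:foll t1 ->
7. deliver 0→3:  nop
8. deliver 3→2:  <2:foll t1 ->
9. deliver 2→3:  nop
10. propose(3,'y'):  <3:lead t1 y>
11. deliver 3→1:  <1:foll t1 y>
12. deliver 1→3:  nop
13. deliver 3→4:  <4:foll t1 y>
14. deliver 4→3:  nop
15. deliver 3→0:  <0:foll t1 y>
16. deliver 0→3:  nop
17. deliver 3→2:  <2:foll t1 y>
18. deliver 2→3:  nop
19. timeout(3):  <3:cand t2 y>
20. deliver 3→4:  <4:foll t2 y>
21. deliver 4→3:  nop
22. deliver 3→0:  <0:foll t2 y>
23. deliver 0→3:  <3:lead t2 y>
24. deliver 2→0:  nop
25. deliver 4→1:  nop

y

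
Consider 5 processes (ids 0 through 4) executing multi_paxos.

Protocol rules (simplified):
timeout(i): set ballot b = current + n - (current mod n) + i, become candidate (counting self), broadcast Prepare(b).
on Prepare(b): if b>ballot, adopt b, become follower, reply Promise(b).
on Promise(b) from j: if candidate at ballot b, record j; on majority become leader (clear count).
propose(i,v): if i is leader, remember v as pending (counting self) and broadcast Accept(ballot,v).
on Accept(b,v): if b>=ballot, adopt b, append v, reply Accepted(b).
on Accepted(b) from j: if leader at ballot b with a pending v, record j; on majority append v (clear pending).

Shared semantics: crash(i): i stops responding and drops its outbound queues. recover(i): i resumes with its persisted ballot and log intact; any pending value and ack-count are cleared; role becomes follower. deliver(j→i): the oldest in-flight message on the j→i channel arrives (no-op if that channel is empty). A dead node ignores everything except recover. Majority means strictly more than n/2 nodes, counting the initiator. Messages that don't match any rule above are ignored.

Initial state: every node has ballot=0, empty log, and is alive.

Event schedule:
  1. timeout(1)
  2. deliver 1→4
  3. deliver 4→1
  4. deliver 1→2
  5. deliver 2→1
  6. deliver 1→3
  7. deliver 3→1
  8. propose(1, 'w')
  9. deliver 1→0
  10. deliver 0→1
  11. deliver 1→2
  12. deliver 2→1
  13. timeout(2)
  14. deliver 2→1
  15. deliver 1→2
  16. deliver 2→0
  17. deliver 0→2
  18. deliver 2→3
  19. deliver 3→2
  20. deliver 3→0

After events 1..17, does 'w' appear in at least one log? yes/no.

yes

e1 timeout(1): 1[cand,b=6,-]
e2 deliver 1→4: 4[foll,b=6,-]
e3 deliver 4→1: ·
e4 deliver 1→2: 2[foll,b=6,-]
e5 deliver 2→1: 1[lead,b=6,-]
e6 deliver 1→3: 3[foll,b=6,-]
e7 deliver 3→1: ·
e8 propose(1,'w'): ·
e9 deliver 1→0: 0[foll,b=6,-]
e10 deliver 0→1: ·
e11 deliver 1→2: 2[foll,b=6,w]
e12 deliver 2→1: ·
e13 timeout(2): 2[cand,b=12,w]
e14 deliver 2→1: 1[foll,b=12,-]
e15 deliver 1→2: ·
e16 deliver 2→0: 0[foll,b=12,-]
e17 deliver 0→2: 2[lead,b=12,w]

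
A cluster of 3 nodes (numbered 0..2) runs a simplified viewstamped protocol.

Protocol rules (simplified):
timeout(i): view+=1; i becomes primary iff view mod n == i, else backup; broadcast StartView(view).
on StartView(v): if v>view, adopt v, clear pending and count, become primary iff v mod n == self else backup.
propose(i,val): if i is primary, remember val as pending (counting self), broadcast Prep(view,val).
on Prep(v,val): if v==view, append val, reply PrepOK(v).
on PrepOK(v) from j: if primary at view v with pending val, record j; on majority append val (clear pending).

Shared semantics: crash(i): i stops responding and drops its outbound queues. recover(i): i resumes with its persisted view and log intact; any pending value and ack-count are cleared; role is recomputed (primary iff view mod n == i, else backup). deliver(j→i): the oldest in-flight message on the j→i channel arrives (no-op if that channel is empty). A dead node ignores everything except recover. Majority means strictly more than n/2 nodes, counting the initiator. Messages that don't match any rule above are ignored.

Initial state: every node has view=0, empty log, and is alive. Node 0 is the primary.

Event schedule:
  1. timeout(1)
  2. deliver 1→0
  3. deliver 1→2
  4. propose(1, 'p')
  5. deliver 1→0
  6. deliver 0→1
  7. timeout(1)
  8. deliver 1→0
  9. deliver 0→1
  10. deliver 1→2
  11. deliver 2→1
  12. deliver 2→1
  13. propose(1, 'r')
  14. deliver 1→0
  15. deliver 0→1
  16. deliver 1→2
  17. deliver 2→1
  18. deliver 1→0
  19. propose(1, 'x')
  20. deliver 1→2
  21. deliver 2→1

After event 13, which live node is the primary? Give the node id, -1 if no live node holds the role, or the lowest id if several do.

-1

1. timeout(1):  <1:prim v1 ->
2. deliver 1→0:  <0:back v1 ->
3. deliver 1→2:  <2:back v1 ->
4. propose(1,'p'):  nop
5. deliver 1→0:  <0:back v1 p>
6. deliver 0→1:  <1:prim v1 p>
7. timeout(1):  <1:back v2 p>
8. deliver 1→0:  <0:back v2 p>
9. deliver 0→1:  nop
10. deliver 1→2:  <2:back v1 p>
11. deliver 2→1:  nop
12. deliver 2→1:  nop
13. propose(1,'r'):  nop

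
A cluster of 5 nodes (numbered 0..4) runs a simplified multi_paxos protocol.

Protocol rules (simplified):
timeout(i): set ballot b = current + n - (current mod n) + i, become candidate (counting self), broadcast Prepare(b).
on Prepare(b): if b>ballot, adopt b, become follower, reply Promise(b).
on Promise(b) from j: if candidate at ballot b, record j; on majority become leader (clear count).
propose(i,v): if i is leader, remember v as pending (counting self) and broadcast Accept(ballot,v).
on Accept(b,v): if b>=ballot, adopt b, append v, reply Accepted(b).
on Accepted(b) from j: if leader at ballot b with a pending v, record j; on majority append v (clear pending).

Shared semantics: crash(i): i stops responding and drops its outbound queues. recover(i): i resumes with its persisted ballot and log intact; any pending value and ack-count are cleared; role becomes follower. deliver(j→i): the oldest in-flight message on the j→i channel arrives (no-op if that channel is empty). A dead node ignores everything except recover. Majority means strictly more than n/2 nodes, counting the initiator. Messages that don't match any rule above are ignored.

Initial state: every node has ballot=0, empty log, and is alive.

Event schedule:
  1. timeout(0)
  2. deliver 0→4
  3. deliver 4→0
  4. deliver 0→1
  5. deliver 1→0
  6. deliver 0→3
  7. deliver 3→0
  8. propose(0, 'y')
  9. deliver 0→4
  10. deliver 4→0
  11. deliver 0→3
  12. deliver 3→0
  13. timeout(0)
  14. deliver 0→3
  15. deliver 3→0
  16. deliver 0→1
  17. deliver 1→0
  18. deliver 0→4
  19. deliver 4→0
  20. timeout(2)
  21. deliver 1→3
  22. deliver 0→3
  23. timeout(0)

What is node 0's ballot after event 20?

1. timeout(0):  <0:cand b5 ->
2. deliver 0→4:  <4:foll b5 ->
3. deliver 4→0:  nop
4. deliver 0→1:  <1:foll b5 ->
5. deliver 1→0:  <0:lead b5 ->
6. deliver 0→3:  <3:foll b5 ->
7. deliver 3→0:  nop
8. propose(0,'y'):  nop
9. deliver 0→4:  <4:foll b5 y>
10. deliver 4→0:  nop
11. deliver 0→3:  <3:foll b5 y>
12. deliver 3→0:  <0:lead b5 y>
13. timeout(0):  <0:cand b10 y>
14. deliver 0→3:  <3:foll b10 y>
15. deliver 3→0:  nop
16. deliver 0→1:  <1:foll b5 y>
17. deliver 1→0:  nop
18. deliver 0→4:  <4:foll b10 y>
19. deliver 4→0:  <0:lead b10 y>
20. timeout(2):  <2:cand b7 ->

10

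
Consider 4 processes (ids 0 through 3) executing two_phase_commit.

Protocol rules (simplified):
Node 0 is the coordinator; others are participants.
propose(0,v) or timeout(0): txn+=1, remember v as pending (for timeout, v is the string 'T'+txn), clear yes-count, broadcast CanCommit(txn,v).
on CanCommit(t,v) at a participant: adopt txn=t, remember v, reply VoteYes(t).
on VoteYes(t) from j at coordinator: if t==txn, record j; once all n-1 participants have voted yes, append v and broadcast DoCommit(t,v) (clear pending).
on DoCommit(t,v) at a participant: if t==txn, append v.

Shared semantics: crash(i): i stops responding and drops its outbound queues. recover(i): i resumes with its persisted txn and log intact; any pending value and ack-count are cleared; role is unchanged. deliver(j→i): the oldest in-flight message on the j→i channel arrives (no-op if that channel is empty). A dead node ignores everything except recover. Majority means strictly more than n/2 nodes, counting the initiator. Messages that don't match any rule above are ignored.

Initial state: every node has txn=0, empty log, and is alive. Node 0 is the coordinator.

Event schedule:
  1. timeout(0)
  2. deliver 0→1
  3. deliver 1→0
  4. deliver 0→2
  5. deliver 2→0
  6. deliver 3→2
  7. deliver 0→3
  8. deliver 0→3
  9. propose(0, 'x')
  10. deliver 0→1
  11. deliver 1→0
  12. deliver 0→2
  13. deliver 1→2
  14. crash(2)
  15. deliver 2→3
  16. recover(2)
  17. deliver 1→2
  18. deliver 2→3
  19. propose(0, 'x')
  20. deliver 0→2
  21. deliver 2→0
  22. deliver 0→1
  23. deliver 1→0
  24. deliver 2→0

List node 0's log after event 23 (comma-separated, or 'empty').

1. timeout(0):  <0:coor t1 ->
2. deliver 0→1:  <1:part t1 ->
3. deliver 1→0:  nop
4. deliver 0→2:  <2:part t1 ->
5. deliver 2→0:  nop
6. deliver 3→2:  nop
7. deliver 0→3:  <3:part t1 ->
8. deliver 0→3:  nop
9. propose(0,'x'):  <0:coor t2 ->
10. deliver 0→1:  <1:part t2 ->
11. deliver 1→0:  nop
12. deliver 0→2:  <2:part t2 ->
13. deliver 1→2:  nop
14. crash(2):  <2:✗part t2 ->
15. deliver 2→3:  nop
16. recover(2):  <2:part t2 ->
17. deliver 1→2:  nop
18. deliver 2→3:  nop
19. propose(0,'x'):  <0:coor t3 ->
20. deliver 0→2:  <2:part t3 ->
21. deliver 2→0:  nop
22. deliver 0→1:  <1:part t3 ->
23. deliver 1→0:  nop

empty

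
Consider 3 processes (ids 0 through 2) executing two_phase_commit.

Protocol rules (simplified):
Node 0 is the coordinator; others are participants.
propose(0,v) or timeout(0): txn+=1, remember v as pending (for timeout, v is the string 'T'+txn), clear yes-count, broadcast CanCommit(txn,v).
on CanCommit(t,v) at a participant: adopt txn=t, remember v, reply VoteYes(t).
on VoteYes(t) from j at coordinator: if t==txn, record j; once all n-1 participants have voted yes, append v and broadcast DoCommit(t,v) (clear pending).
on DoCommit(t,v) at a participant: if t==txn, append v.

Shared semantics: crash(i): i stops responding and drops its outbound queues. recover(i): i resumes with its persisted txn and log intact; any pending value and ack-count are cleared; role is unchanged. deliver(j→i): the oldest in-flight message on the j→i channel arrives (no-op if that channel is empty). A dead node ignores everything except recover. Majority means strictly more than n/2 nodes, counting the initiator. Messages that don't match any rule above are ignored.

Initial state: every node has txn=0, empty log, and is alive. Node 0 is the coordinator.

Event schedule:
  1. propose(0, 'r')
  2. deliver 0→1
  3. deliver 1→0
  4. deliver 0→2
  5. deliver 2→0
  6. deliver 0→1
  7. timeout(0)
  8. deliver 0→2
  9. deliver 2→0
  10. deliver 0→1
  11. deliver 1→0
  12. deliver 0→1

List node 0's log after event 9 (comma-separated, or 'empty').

1. propose(0,'r'):  <0:coor t1 ->
2. deliver 0→1:  <1:part t1 ->
3. deliver 1→0:  nop
4. deliver 0→2:  <2:part t1 ->
5. deliver 2→0:  <0:coor t1 r>
6. deliver 0→1:  <1:part t1 r>
7. timeout(0):  <0:coor t2 r>
8. deliver 0→2:  <2:part t1 r>
9. deliver 2→0:  nop

r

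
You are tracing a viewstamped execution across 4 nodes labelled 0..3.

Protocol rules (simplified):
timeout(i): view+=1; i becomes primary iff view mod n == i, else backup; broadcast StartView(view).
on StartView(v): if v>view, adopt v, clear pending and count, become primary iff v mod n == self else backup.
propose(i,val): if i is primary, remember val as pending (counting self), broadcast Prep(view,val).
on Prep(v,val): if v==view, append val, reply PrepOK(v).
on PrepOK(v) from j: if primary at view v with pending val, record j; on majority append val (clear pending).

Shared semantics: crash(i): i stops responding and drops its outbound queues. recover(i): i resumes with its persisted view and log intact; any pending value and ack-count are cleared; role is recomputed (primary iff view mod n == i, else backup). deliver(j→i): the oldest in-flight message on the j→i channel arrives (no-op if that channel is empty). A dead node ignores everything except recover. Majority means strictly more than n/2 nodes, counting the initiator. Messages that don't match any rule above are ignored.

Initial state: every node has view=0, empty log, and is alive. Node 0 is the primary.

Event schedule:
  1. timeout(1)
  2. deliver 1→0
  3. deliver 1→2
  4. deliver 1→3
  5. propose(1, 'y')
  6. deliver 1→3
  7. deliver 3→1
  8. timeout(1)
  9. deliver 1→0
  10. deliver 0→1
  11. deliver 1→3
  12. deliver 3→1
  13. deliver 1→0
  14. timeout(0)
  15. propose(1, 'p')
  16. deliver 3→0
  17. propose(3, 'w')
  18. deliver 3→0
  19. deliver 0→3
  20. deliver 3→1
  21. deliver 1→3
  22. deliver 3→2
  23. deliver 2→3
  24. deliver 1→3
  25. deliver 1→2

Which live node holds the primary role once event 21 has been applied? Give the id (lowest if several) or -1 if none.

3

[1] timeout(1) → N1(prim v1 [-])
[2] deliver 1→0 → N0(back v1 [-])
[3] deliver 1→2 → N2(back v1 [-])
[4] deliver 1→3 → N3(back v1 [-])
[5] propose(1,'y') → ∅
[6] deliver 1→3 → N3(back v1 [y])
[7] deliver 3→1 → ∅
[8] timeout(1) → N1(back v2 [-])
[9] deliver 1→0 → N0(back v1 [y])
[10] deliver 0→1 → ∅
[11] deliver 1→3 → N3(back v2 [y])
[12] deliver 3→1 → ∅
[13] deliver 1→0 → N0(back v2 [y])
[14] timeout(0) → N0(back v3 [y])
[15] propose(1,'p') → ∅
[16] deliver 3→0 → ∅
[17] propose(3,'w') → ∅
[18] deliver 3→0 → ∅
[19] deliver 0→3 → N3(prim v3 [y])
[20] deliver 3→1 → ∅
[21] deliver 1→3 → ∅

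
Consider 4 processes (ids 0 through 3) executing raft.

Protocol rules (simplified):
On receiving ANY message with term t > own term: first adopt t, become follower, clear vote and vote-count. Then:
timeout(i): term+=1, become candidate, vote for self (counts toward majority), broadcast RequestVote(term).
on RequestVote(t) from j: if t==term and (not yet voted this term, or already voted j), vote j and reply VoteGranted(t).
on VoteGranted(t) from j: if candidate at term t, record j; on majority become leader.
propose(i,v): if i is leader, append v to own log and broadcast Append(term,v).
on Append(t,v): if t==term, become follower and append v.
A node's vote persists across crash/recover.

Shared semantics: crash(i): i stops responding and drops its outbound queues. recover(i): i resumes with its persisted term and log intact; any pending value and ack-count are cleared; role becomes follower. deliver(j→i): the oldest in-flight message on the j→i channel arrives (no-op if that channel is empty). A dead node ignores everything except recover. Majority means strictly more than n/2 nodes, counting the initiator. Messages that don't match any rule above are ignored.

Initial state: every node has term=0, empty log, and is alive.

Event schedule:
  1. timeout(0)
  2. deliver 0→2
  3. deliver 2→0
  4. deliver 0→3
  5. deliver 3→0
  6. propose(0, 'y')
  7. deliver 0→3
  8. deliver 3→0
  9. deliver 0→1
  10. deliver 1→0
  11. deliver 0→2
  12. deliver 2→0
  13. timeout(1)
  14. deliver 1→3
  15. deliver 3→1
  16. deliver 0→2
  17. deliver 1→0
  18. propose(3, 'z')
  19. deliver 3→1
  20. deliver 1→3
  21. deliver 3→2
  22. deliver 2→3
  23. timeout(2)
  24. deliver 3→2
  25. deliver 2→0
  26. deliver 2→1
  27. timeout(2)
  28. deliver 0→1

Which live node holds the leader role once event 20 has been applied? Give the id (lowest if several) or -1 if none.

1. timeout(0):  <0:cand t1 ->
2. deliver 0→2:  <2:foll t1 ->
3. deliver 2→0:  nop
4. deliver 0→3:  <3:foll t1 ->
5. deliver 3→0:  <0:lead t1 ->
6. propose(0,'y'):  <0:lead t1 y>
7. deliver 0→3:  <3:foll t1 y>
8. deliver 3→0:  nop
9. deliver 0→1:  <1:foll t1 ->
10. deliver 1→0:  nop
11. deliver 0→2:  <2:foll t1 y>
12. deliver 2→0:  nop
13. timeout(1):  <1:cand t2 ->
14. deliver 1→3:  <3:foll t2 y>
15. deliver 3→1:  nop
16. deliver 0→2:  nop
17. deliver 1→0:  <0:foll t2 y>
18. propose(3,'z'):  nop
19. deliver 3→1:  nop
20. deliver 1→3:  nop

-1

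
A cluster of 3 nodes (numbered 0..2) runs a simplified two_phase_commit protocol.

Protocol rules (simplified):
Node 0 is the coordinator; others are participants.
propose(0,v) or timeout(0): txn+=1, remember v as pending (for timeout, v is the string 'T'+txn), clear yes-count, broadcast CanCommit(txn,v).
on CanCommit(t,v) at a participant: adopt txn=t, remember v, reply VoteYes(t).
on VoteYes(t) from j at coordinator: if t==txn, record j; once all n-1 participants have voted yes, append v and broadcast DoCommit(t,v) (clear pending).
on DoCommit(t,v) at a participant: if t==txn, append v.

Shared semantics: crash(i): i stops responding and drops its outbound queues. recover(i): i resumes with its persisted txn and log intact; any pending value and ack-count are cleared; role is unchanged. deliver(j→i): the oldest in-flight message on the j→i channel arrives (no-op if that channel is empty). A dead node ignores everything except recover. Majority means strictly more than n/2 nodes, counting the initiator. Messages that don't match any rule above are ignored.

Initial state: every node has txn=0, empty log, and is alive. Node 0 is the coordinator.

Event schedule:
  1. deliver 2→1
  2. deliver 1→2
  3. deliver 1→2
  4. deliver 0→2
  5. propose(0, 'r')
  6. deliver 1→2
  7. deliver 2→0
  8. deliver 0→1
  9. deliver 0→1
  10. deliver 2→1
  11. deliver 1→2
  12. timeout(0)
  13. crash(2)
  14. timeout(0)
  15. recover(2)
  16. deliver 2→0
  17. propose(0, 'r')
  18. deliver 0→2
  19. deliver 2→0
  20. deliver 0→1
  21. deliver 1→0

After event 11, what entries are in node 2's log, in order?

[1] deliver 2→1 → ∅
[2] deliver 1→2 → ∅
[3] deliver 1→2 → ∅
[4] deliver 0→2 → ∅
[5] propose(0,'r') → N0(coor t1 [-])
[6] deliver 1→2 → ∅
[7] deliver 2→0 → ∅
[8] deliver 0→1 → N1(part t1 [-])
[9] deliver 0→1 → ∅
[10] deliver 2→1 → ∅
[11] deliver 1→2 → ∅

empty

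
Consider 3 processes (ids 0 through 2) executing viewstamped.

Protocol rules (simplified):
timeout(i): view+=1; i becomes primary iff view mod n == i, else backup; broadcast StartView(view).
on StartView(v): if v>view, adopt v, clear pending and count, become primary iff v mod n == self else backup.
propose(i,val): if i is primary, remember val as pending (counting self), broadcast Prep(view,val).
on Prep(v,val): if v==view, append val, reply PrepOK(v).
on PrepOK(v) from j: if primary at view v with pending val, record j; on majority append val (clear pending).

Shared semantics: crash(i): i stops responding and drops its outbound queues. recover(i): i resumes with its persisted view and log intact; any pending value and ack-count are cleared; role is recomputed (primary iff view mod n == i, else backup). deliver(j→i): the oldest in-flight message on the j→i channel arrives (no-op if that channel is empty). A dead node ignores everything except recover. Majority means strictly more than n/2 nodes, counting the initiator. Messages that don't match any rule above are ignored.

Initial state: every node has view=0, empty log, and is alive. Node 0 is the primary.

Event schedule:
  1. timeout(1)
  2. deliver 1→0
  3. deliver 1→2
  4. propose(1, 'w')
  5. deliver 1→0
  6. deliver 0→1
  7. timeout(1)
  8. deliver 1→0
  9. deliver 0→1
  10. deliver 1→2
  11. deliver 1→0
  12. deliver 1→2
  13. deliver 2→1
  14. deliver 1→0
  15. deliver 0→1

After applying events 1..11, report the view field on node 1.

2

1. timeout(1):  <1:prim v1 ->
2. deliver 1→0:  <0:back v1 ->
3. deliver 1→2:  <2:back v1 ->
4. propose(1,'w'):  nop
5. deliver 1→0:  <0:back v1 w>
6. deliver 0→1:  <1:prim v1 w>
7. timeout(1):  <1:back v2 w>
8. deliver 1→0:  <0:back v2 w>
9. deliver 0→1:  nop
10. deliver 1→2:  <2:back v1 w>
11. deliver 1→0:  nop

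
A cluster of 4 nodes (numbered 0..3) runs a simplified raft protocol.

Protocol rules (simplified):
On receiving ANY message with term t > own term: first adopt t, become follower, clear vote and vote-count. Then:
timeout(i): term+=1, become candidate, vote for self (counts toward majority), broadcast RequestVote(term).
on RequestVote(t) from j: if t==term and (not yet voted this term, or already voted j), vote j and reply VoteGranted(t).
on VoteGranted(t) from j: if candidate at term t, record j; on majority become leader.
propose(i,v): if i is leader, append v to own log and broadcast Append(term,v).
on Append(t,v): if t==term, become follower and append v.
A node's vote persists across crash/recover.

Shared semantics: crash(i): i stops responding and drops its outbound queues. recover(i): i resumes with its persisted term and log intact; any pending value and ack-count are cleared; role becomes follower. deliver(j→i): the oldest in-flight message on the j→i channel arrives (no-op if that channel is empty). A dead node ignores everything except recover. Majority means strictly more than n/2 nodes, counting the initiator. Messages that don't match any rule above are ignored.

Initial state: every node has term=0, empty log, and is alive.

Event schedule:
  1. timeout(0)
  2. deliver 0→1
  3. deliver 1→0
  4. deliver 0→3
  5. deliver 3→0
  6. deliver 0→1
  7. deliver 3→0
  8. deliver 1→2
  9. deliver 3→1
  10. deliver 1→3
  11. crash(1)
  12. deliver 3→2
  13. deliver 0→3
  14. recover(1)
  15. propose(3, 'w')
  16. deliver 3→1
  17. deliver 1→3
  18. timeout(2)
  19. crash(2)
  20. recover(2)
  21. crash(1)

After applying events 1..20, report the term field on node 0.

1

[1] timeout(0) → N0(cand t1 [-])
[2] deliver 0→1 → N1(foll t1 [-])
[3] deliver 1→0 → ∅
[4] deliver 0→3 → N3(foll t1 [-])
[5] deliver 3→0 → N0(lead t1 [-])
[6] deliver 0→1 → ∅
[7] deliver 3→0 → ∅
[8] deliver 1→2 → ∅
[9] deliver 3→1 → ∅
[10] deliver 1→3 → ∅
[11] crash(1) → N1(✗foll t1 [-])
[12] deliver 3→2 → ∅
[13] deliver 0→3 → ∅
[14] recover(1) → N1(foll t1 [-])
[15] propose(3,'w') → ∅
[16] deliver 3→1 → ∅
[17] deliver 1→3 → ∅
[18] timeout(2) → N2(cand t1 [-])
[19] crash(2) → N2(✗cand t1 [-])
[20] recover(2) → N2(foll t1 [-])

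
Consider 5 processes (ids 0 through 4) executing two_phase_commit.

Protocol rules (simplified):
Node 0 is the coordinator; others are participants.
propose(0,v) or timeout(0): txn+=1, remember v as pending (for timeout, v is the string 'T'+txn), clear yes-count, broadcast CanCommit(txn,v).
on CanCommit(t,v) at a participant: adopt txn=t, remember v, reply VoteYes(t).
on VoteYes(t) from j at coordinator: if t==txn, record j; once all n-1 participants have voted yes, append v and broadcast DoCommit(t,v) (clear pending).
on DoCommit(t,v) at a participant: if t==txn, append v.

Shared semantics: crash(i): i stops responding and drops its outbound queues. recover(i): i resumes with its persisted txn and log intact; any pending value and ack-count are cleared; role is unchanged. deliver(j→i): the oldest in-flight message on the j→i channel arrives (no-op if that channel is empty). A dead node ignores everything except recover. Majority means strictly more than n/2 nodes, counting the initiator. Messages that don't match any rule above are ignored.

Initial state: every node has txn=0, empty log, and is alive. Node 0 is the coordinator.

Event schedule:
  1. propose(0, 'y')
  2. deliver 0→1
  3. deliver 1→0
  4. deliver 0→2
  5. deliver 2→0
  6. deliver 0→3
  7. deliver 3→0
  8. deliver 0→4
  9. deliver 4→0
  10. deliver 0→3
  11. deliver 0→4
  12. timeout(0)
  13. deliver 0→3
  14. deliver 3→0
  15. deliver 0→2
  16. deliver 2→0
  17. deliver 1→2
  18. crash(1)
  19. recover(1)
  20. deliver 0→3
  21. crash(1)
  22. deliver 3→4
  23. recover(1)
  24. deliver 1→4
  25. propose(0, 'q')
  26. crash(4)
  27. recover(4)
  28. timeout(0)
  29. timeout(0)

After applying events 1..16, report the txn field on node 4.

[1] propose(0,'y') → N0(coor t1 [-])
[2] deliver 0→1 → N1(part t1 [-])
[3] deliver 1→0 → ∅
[4] deliver 0→2 → N2(part t1 [-])
[5] deliver 2→0 → ∅
[6] deliver 0→3 → N3(part t1 [-])
[7] deliver 3→0 → ∅
[8] deliver 0→4 → N4(part t1 [-])
[9] deliver 4→0 → N0(coor t1 [y])
[10] deliver 0→3 → N3(part t1 [y])
[11] deliver 0→4 → N4(part t1 [y])
[12] timeout(0) → N0(coor t2 [y])
[13] deliver 0→3 → N3(part t2 [y])
[14] deliver 3→0 → ∅
[15] deliver 0→2 → N2(part t1 [y])
[16] deliver 2→0 → ∅

1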